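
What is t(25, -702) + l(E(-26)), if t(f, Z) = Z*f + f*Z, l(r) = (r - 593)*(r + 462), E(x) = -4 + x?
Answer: -304236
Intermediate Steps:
l(r) = (-593 + r)*(462 + r)
t(f, Z) = 2*Z*f (t(f, Z) = Z*f + Z*f = 2*Z*f)
t(25, -702) + l(E(-26)) = 2*(-702)*25 + (-273966 + (-4 - 26)**2 - 131*(-4 - 26)) = -35100 + (-273966 + (-30)**2 - 131*(-30)) = -35100 + (-273966 + 900 + 3930) = -35100 - 269136 = -304236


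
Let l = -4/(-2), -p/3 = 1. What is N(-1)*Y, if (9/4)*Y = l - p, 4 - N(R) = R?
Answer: 100/9 ≈ 11.111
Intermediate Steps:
p = -3 (p = -3*1 = -3)
l = 2 (l = -4*(-½) = 2)
N(R) = 4 - R
Y = 20/9 (Y = 4*(2 - (-3))/9 = 4*(2 - 1*(-3))/9 = 4*(2 + 3)/9 = (4/9)*5 = 20/9 ≈ 2.2222)
N(-1)*Y = (4 - 1*(-1))*(20/9) = (4 + 1)*(20/9) = 5*(20/9) = 100/9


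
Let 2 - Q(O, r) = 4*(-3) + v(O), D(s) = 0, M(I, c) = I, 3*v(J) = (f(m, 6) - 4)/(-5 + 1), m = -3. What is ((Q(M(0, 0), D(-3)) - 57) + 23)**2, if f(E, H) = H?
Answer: 14161/36 ≈ 393.36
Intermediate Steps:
v(J) = -1/6 (v(J) = ((6 - 4)/(-5 + 1))/3 = (2/(-4))/3 = (2*(-1/4))/3 = (1/3)*(-1/2) = -1/6)
Q(O, r) = 85/6 (Q(O, r) = 2 - (4*(-3) - 1/6) = 2 - (-12 - 1/6) = 2 - 1*(-73/6) = 2 + 73/6 = 85/6)
((Q(M(0, 0), D(-3)) - 57) + 23)**2 = ((85/6 - 57) + 23)**2 = (-257/6 + 23)**2 = (-119/6)**2 = 14161/36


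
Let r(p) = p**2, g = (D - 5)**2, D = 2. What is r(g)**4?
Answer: 43046721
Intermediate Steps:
g = 9 (g = (2 - 5)**2 = (-3)**2 = 9)
r(g)**4 = (9**2)**4 = 81**4 = 43046721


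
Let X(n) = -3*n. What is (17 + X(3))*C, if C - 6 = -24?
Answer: -144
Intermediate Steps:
C = -18 (C = 6 - 24 = -18)
(17 + X(3))*C = (17 - 3*3)*(-18) = (17 - 9)*(-18) = 8*(-18) = -144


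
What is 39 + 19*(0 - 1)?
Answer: 20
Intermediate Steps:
39 + 19*(0 - 1) = 39 + 19*(-1) = 39 - 19 = 20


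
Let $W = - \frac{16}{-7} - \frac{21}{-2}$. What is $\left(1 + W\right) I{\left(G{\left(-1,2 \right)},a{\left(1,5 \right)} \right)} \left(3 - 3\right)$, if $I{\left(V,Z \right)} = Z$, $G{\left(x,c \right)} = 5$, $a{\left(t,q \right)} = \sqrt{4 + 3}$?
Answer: $0$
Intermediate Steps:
$a{\left(t,q \right)} = \sqrt{7}$
$W = \frac{179}{14}$ ($W = \left(-16\right) \left(- \frac{1}{7}\right) - - \frac{21}{2} = \frac{16}{7} + \frac{21}{2} = \frac{179}{14} \approx 12.786$)
$\left(1 + W\right) I{\left(G{\left(-1,2 \right)},a{\left(1,5 \right)} \right)} \left(3 - 3\right) = \left(1 + \frac{179}{14}\right) \sqrt{7} \left(3 - 3\right) = \frac{193 \sqrt{7} \cdot 0}{14} = \frac{193}{14} \cdot 0 = 0$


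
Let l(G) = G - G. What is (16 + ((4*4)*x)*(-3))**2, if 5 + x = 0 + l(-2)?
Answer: 65536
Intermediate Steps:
l(G) = 0
x = -5 (x = -5 + (0 + 0) = -5 + 0 = -5)
(16 + ((4*4)*x)*(-3))**2 = (16 + ((4*4)*(-5))*(-3))**2 = (16 + (16*(-5))*(-3))**2 = (16 - 80*(-3))**2 = (16 + 240)**2 = 256**2 = 65536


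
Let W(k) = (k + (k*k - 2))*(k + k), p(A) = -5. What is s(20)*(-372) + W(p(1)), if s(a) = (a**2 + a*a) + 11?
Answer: -301872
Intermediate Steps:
W(k) = 2*k*(-2 + k + k**2) (W(k) = (k + (k**2 - 2))*(2*k) = (k + (-2 + k**2))*(2*k) = (-2 + k + k**2)*(2*k) = 2*k*(-2 + k + k**2))
s(a) = 11 + 2*a**2 (s(a) = (a**2 + a**2) + 11 = 2*a**2 + 11 = 11 + 2*a**2)
s(20)*(-372) + W(p(1)) = (11 + 2*20**2)*(-372) + 2*(-5)*(-2 - 5 + (-5)**2) = (11 + 2*400)*(-372) + 2*(-5)*(-2 - 5 + 25) = (11 + 800)*(-372) + 2*(-5)*18 = 811*(-372) - 180 = -301692 - 180 = -301872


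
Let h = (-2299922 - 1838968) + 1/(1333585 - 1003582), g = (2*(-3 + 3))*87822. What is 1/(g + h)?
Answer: -330003/1365846116669 ≈ -2.4161e-7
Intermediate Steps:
g = 0 (g = (2*0)*87822 = 0*87822 = 0)
h = -1365846116669/330003 (h = -4138890 + 1/330003 = -1365846116669/330003 ≈ -4.1389e+6)
1/(g + h) = 1/(0 - 1365846116669/330003) = 1/(-1365846116669/330003) = -330003/1365846116669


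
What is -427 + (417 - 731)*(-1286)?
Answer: 403377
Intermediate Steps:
-427 + (417 - 731)*(-1286) = -427 - 314*(-1286) = -427 + 403804 = 403377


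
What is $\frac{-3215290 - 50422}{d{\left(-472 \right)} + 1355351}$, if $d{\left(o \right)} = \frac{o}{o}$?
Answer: $- \frac{408214}{169419} \approx -2.4095$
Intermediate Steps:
$d{\left(o \right)} = 1$
$\frac{-3215290 - 50422}{d{\left(-472 \right)} + 1355351} = \frac{-3215290 - 50422}{1 + 1355351} = - \frac{3265712}{1355352} = \left(-3265712\right) \frac{1}{1355352} = - \frac{408214}{169419}$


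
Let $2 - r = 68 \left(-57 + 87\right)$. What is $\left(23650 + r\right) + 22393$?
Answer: $44005$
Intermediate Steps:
$r = -2038$ ($r = 2 - 68 \left(-57 + 87\right) = 2 - 68 \cdot 30 = 2 - 2040 = -2038$)
$\left(23650 + r\right) + 22393 = \left(23650 - 2038\right) + 22393 = 21612 + 22393 = 44005$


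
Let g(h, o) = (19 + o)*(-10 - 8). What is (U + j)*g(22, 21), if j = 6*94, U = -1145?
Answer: 418320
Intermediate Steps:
g(h, o) = -342 - 18*o (g(h, o) = (19 + o)*(-18) = -342 - 18*o)
j = 564
(U + j)*g(22, 21) = (-1145 + 564)*(-342 - 18*21) = -581*(-342 - 378) = -581*(-720) = 418320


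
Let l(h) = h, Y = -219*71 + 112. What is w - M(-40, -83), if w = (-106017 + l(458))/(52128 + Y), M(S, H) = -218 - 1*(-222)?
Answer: -252323/36691 ≈ -6.8770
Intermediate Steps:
M(S, H) = 4 (M(S, H) = -218 + 222 = 4)
Y = -15437 (Y = -15549 + 112 = -15437)
w = -105559/36691 (w = (-106017 + 458)/(52128 - 15437) = -105559/36691 ≈ -2.8770)
w - M(-40, -83) = -105559/36691 - 1*4 = -105559/36691 - 4 = -252323/36691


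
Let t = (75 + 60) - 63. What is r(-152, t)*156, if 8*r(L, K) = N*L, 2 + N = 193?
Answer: -566124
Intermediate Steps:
N = 191 (N = -2 + 193 = 191)
t = 72 (t = 135 - 63 = 72)
r(L, K) = 191*L/8 (r(L, K) = (191*L)/8 = 191*L/8)
r(-152, t)*156 = ((191/8)*(-152))*156 = -3629*156 = -566124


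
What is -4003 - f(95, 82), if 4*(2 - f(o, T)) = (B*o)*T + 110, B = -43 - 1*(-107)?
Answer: 241325/2 ≈ 1.2066e+5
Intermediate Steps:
B = 64 (B = -43 + 107 = 64)
f(o, T) = -51/2 - 16*T*o (f(o, T) = 2 - ((64*o)*T + 110)/4 = 2 - (64*T*o + 110)/4 = 2 - (110 + 64*T*o)/4 = 2 + (-55/2 - 16*T*o) = -51/2 - 16*T*o)
-4003 - f(95, 82) = -4003 - (-51/2 - 16*82*95) = -4003 - (-51/2 - 124640) = -4003 - 1*(-249331/2) = -4003 + 249331/2 = 241325/2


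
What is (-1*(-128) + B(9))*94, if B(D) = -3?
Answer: 11750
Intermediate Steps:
(-1*(-128) + B(9))*94 = (-1*(-128) - 3)*94 = (128 - 3)*94 = 125*94 = 11750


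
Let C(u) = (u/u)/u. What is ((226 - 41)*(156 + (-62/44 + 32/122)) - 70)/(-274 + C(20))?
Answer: -383514650/3676409 ≈ -104.32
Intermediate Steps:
C(u) = 1/u
((226 - 41)*(156 + (-62/44 + 32/122)) - 70)/(-274 + C(20)) = ((226 - 41)*(156 + (-62/44 + 32/122)) - 70)/(-274 + 1/20) = (185*(156 + (-62*1/44 + 32*(1/122))) - 70)/(-274 + 1/20) = (185*(156 + (-31/22 + 16/61)) - 70)/(-5479/20) = (185*(156 - 1539/1342) - 70)*(-20/5479) = (185*(207813/1342) - 70)*(-20/5479) = (38445405/1342 - 70)*(-20/5479) = (38351465/1342)*(-20/5479) = -383514650/3676409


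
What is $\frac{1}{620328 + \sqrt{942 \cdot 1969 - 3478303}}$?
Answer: $\frac{620328}{384808451089} - \frac{i \sqrt{1623505}}{384808451089} \approx 1.612 \cdot 10^{-6} - 3.3112 \cdot 10^{-9} i$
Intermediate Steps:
$\frac{1}{620328 + \sqrt{942 \cdot 1969 - 3478303}} = \frac{1}{620328 + \sqrt{1854798 - 3478303}} = \frac{1}{620328 + \sqrt{-1623505}} = \frac{1}{620328 + i \sqrt{1623505}}$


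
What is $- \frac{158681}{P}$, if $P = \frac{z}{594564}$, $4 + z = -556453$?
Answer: $\frac{94346010084}{556457} \approx 1.6955 \cdot 10^{5}$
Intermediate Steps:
$z = -556457$ ($z = -4 - 556453 = -556457$)
$P = - \frac{556457}{594564} \approx -0.93591$
$- \frac{158681}{P} = - \frac{158681}{- \frac{556457}{594564}} = \left(-158681\right) \left(- \frac{594564}{556457}\right) = \frac{94346010084}{556457}$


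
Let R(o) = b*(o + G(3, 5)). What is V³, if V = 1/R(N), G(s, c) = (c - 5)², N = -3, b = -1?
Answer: 1/27 ≈ 0.037037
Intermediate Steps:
G(s, c) = (-5 + c)²
R(o) = -o (R(o) = -(o + (-5 + 5)²) = -(o + 0²) = -(o + 0) = -o)
V = ⅓ (V = 1/(-1*(-3)) = 1/3 = ⅓ ≈ 0.33333)
V³ = (⅓)³ = 1/27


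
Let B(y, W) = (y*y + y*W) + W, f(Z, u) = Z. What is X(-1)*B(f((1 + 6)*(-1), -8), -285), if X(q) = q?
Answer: -1759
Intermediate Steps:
B(y, W) = W + y² + W*y (B(y, W) = (y² + W*y) + W = W + y² + W*y)
X(-1)*B(f((1 + 6)*(-1), -8), -285) = -(-285 + ((1 + 6)*(-1))² - 285*(1 + 6)*(-1)) = -(-285 + (7*(-1))² - 1995*(-1)) = -(-285 + (-7)² - 285*(-7)) = -(-285 + 49 + 1995) = -1*1759 = -1759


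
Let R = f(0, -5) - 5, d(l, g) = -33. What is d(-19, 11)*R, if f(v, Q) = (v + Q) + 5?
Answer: 165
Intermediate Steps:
f(v, Q) = 5 + Q + v (f(v, Q) = (Q + v) + 5 = 5 + Q + v)
R = -5 (R = (5 - 5 + 0) - 5 = 0 - 5 = -5)
d(-19, 11)*R = -33*(-5) = 165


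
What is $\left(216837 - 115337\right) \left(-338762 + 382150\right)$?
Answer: $4403882000$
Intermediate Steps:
$\left(216837 - 115337\right) \left(-338762 + 382150\right) = 101500 \cdot 43388 = 4403882000$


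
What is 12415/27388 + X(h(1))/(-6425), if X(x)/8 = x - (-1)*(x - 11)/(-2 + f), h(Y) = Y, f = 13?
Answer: 877211021/1935646900 ≈ 0.45319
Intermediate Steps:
X(x) = -8 + 96*x/11 (X(x) = 8*(x - (-1)*(x - 11)/(-2 + 13)) = 8*(x - (-1)*(-11 + x)/11) = 8*(x - (-1)*(-11 + x)*(1/11)) = 8*(x - (-1)*(-1 + x/11)) = 8*(x - (1 - x/11)) = 8*(x + (-1 + x/11)) = 8*(-1 + 12*x/11) = -8 + 96*x/11)
12415/27388 + X(h(1))/(-6425) = 12415/27388 + (-8 + (96/11)*1)/(-6425) = 12415*(1/27388) + (-8 + 96/11)*(-1/6425) = 12415/27388 + (8/11)*(-1/6425) = 12415/27388 - 8/70675 = 877211021/1935646900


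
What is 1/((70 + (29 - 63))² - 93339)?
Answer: -1/92043 ≈ -1.0864e-5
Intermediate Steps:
1/((70 + (29 - 63))² - 93339) = 1/((70 - 34)² - 93339) = 1/(36² - 93339) = 1/(1296 - 93339) = 1/(-92043) = -1/92043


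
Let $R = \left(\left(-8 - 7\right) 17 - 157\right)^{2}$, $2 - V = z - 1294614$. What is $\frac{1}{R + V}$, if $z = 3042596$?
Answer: $- \frac{1}{1578236} \approx -6.3362 \cdot 10^{-7}$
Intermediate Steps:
$V = -1747980$ ($V = 2 - \left(3042596 - 1294614\right) = 2 - 1747982 = -1747980$)
$R = 169744$ ($R = \left(\left(-15\right) 17 - 157\right)^{2} = \left(-255 - 157\right)^{2} = \left(-412\right)^{2} = 169744$)
$\frac{1}{R + V} = \frac{1}{169744 - 1747980} = \frac{1}{-1578236} = - \frac{1}{1578236}$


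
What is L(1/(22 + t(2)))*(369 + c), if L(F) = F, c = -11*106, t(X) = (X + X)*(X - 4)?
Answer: -797/14 ≈ -56.929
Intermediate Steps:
t(X) = 2*X*(-4 + X) (t(X) = (2*X)*(-4 + X) = 2*X*(-4 + X))
c = -1166
L(1/(22 + t(2)))*(369 + c) = (369 - 1166)/(22 + 2*2*(-4 + 2)) = -797/(22 + 2*2*(-2)) = -797/(22 - 8) = -797/14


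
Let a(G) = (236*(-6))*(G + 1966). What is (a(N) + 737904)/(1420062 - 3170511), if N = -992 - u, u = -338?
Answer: 373296/583483 ≈ 0.63977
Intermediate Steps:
N = -654 (N = -992 - 1*(-338) = -992 + 338 = -654)
a(G) = -2783856 - 1416*G (a(G) = -1416*(1966 + G) = -2783856 - 1416*G)
(a(N) + 737904)/(1420062 - 3170511) = ((-2783856 - 1416*(-654)) + 737904)/(1420062 - 3170511) = ((-2783856 + 926064) + 737904)/(-1750449) = (-1857792 + 737904)*(-1/1750449) = -1119888*(-1/1750449) = 373296/583483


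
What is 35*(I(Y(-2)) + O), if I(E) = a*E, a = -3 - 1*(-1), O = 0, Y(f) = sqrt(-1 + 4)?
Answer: -70*sqrt(3) ≈ -121.24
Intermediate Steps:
Y(f) = sqrt(3)
a = -2 (a = -3 + 1 = -2)
I(E) = -2*E
35*(I(Y(-2)) + O) = 35*(-2*sqrt(3) + 0) = 35*(-2*sqrt(3)) = -70*sqrt(3)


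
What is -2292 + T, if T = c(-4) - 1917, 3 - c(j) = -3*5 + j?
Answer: -4187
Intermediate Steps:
c(j) = 18 - j (c(j) = 3 - (-3*5 + j) = 3 - (-15 + j) = 3 + (15 - j) = 18 - j)
T = -1895 (T = (18 - 1*(-4)) - 1917 = (18 + 4) - 1917 = 22 - 1917 = -1895)
-2292 + T = -2292 - 1895 = -4187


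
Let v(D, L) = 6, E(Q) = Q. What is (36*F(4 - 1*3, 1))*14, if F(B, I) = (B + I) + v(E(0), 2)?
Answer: 4032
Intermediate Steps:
F(B, I) = 6 + B + I (F(B, I) = (B + I) + 6 = 6 + B + I)
(36*F(4 - 1*3, 1))*14 = (36*(6 + (4 - 1*3) + 1))*14 = (36*(6 + (4 - 3) + 1))*14 = (36*(6 + 1 + 1))*14 = (36*8)*14 = 288*14 = 4032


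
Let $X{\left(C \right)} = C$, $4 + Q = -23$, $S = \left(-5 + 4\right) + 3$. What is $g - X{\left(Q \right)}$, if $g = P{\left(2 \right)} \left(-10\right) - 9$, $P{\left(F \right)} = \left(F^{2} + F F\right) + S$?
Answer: $-82$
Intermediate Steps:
$S = 2$ ($S = -1 + 3 = 2$)
$Q = -27$ ($Q = -4 - 23 = -27$)
$P{\left(F \right)} = 2 + 2 F^{2}$ ($P{\left(F \right)} = \left(F^{2} + F F\right) + 2 = \left(F^{2} + F^{2}\right) + 2 = 2 F^{2} + 2 = 2 + 2 F^{2}$)
$g = -109$ ($g = \left(2 + 2 \cdot 2^{2}\right) \left(-10\right) - 9 = \left(2 + 2 \cdot 4\right) \left(-10\right) - 9 = \left(2 + 8\right) \left(-10\right) - 9 = 10 \left(-10\right) - 9 = -100 - 9 = -109$)
$g - X{\left(Q \right)} = -109 - -27 = -109 + 27 = -82$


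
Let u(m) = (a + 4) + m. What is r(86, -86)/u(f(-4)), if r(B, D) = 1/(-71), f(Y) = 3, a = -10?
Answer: 1/213 ≈ 0.0046948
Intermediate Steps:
u(m) = -6 + m (u(m) = (-10 + 4) + m = -6 + m)
r(B, D) = -1/71
r(86, -86)/u(f(-4)) = -1/(71*(-6 + 3)) = -1/71/(-3) = -1/71*(-⅓) = 1/213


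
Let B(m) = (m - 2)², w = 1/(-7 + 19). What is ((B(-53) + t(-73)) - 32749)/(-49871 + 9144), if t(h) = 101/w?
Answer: 28512/40727 ≈ 0.70008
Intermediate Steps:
w = 1/12 ≈ 0.083333
t(h) = 1212 (t(h) = 101/(1/12) = 101*12 = 1212)
B(m) = (-2 + m)²
((B(-53) + t(-73)) - 32749)/(-49871 + 9144) = (((-2 - 53)² + 1212) - 32749)/(-49871 + 9144) = (((-55)² + 1212) - 32749)/(-40727) = ((3025 + 1212) - 32749)*(-1/40727) = (4237 - 32749)*(-1/40727) = -28512*(-1/40727) = 28512/40727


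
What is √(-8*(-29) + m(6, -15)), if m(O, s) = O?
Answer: √238 ≈ 15.427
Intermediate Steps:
√(-8*(-29) + m(6, -15)) = √(-8*(-29) + 6) = √(232 + 6) = √238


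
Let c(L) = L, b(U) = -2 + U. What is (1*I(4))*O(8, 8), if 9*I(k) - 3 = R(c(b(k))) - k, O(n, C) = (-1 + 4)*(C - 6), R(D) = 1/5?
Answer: -8/15 ≈ -0.53333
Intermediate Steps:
R(D) = ⅕
O(n, C) = -18 + 3*C (O(n, C) = 3*(-6 + C) = -18 + 3*C)
I(k) = 16/45 - k/9 (I(k) = ⅓ + (⅕ - k)/9 = ⅓ + (1/45 - k/9) = 16/45 - k/9)
(1*I(4))*O(8, 8) = (1*(16/45 - ⅑*4))*(-18 + 3*8) = (1*(16/45 - 4/9))*(-18 + 24) = (1*(-4/45))*6 = -4/45*6 = -8/15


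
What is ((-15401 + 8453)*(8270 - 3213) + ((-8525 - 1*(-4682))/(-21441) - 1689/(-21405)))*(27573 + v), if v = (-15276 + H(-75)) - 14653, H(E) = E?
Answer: 622239301951416292/7284835 ≈ 8.5416e+10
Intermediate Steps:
v = -30004 (v = (-15276 - 75) - 14653 = -15351 - 14653 = -30004)
((-15401 + 8453)*(8270 - 3213) + ((-8525 - 1*(-4682))/(-21441) - 1689/(-21405)))*(27573 + v) = ((-15401 + 8453)*(8270 - 3213) + ((-8525 - 1*(-4682))/(-21441) - 1689/(-21405)))*(27573 - 30004) = (-6948*5057 + ((-8525 + 4682)*(-1/21441) - 1689*(-1/21405)))*(-2431) = (-35136036 + (-3843*(-1/21441) + 563/7135))*(-2431) = (-35136036 + (183/1021 + 563/7135))*(-2431) = (-35136036 + 1880528/7284835)*(-2431) = -255960222933532/7284835*(-2431) = 622239301951416292/7284835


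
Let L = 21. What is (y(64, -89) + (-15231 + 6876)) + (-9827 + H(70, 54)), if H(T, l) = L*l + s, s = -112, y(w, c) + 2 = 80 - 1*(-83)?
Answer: -16999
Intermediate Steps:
y(w, c) = 161 (y(w, c) = -2 + (80 - 1*(-83)) = -2 + (80 + 83) = -2 + 163 = 161)
H(T, l) = -112 + 21*l (H(T, l) = 21*l - 112 = -112 + 21*l)
(y(64, -89) + (-15231 + 6876)) + (-9827 + H(70, 54)) = (161 + (-15231 + 6876)) + (-9827 + (-112 + 21*54)) = (161 - 8355) + (-9827 + (-112 + 1134)) = -8194 + (-9827 + 1022) = -8194 - 8805 = -16999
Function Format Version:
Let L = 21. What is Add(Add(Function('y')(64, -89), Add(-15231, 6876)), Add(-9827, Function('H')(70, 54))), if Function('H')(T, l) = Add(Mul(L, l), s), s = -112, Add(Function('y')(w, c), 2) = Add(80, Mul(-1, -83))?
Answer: -16999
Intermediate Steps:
Function('y')(w, c) = 161 (Function('y')(w, c) = Add(-2, Add(80, Mul(-1, -83))) = Add(-2, Add(80, 83)) = Add(-2, 163) = 161)
Function('H')(T, l) = Add(-112, Mul(21, l)) (Function('H')(T, l) = Add(Mul(21, l), -112) = Add(-112, Mul(21, l)))
Add(Add(Function('y')(64, -89), Add(-15231, 6876)), Add(-9827, Function('H')(70, 54))) = Add(Add(161, Add(-15231, 6876)), Add(-9827, Add(-112, Mul(21, 54)))) = Add(Add(161, -8355), Add(-9827, Add(-112, 1134))) = Add(-8194, Add(-9827, 1022)) = Add(-8194, -8805) = -16999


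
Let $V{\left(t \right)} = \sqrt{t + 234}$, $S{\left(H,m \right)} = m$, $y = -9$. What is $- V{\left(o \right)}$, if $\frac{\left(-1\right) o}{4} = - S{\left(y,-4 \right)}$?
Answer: $- \sqrt{218} \approx -14.765$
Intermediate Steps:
$o = -16$ ($o = - 4 \left(\left(-1\right) \left(-4\right)\right) = \left(-4\right) 4 = -16$)
$V{\left(t \right)} = \sqrt{234 + t}$
$- V{\left(o \right)} = - \sqrt{234 - 16} = - \sqrt{218}$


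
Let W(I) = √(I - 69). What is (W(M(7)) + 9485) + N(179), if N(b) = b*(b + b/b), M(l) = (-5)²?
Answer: 41705 + 2*I*√11 ≈ 41705.0 + 6.6332*I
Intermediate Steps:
M(l) = 25
N(b) = b*(1 + b) (N(b) = b*(b + 1) = b*(1 + b))
W(I) = √(-69 + I)
(W(M(7)) + 9485) + N(179) = (√(-69 + 25) + 9485) + 179*(1 + 179) = (√(-44) + 9485) + 179*180 = (2*I*√11 + 9485) + 32220 = (9485 + 2*I*√11) + 32220 = 41705 + 2*I*√11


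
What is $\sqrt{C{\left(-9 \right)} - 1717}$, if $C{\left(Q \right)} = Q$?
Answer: $i \sqrt{1726} \approx 41.545 i$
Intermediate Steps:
$\sqrt{C{\left(-9 \right)} - 1717} = \sqrt{-9 - 1717} = \sqrt{-1726} = i \sqrt{1726}$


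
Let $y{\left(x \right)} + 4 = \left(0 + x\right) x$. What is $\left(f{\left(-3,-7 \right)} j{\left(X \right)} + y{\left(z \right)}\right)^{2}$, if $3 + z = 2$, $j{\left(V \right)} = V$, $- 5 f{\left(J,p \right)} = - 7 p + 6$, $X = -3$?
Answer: $900$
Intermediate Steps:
$f{\left(J,p \right)} = - \frac{6}{5} + \frac{7 p}{5}$ ($f{\left(J,p \right)} = - \frac{- 7 p + 6}{5} = - \frac{6 - 7 p}{5} = - \frac{6}{5} + \frac{7 p}{5}$)
$z = -1$ ($z = -3 + 2 = -1$)
$y{\left(x \right)} = -4 + x^{2}$ ($y{\left(x \right)} = -4 + \left(0 + x\right) x = -4 + x x = -4 + x^{2}$)
$\left(f{\left(-3,-7 \right)} j{\left(X \right)} + y{\left(z \right)}\right)^{2} = \left(\left(- \frac{6}{5} + \frac{7}{5} \left(-7\right)\right) \left(-3\right) - \left(4 - \left(-1\right)^{2}\right)\right)^{2} = \left(\left(- \frac{6}{5} - \frac{49}{5}\right) \left(-3\right) + \left(-4 + 1\right)\right)^{2} = \left(\left(-11\right) \left(-3\right) - 3\right)^{2} = \left(33 - 3\right)^{2} = 30^{2} = 900$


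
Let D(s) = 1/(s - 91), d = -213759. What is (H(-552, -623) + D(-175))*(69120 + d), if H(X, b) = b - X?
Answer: 2731796793/266 ≈ 1.0270e+7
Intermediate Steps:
D(s) = 1/(-91 + s)
(H(-552, -623) + D(-175))*(69120 + d) = ((-623 - 1*(-552)) + 1/(-91 - 175))*(69120 - 213759) = ((-623 + 552) + 1/(-266))*(-144639) = (-71 - 1/266)*(-144639) = -18887/266*(-144639) = 2731796793/266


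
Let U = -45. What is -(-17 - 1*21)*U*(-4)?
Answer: 6840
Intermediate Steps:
-(-17 - 1*21)*U*(-4) = -(-17 - 1*21)*(-45)*(-4) = -(-17 - 21)*(-45)*(-4) = -(-38*(-45))*(-4) = -1710*(-4) = -1*(-6840) = 6840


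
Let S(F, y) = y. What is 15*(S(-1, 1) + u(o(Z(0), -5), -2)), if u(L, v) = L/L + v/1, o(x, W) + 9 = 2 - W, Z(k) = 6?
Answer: 0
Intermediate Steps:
o(x, W) = -7 - W (o(x, W) = -9 + (2 - W) = -7 - W)
u(L, v) = 1 + v (u(L, v) = 1 + v*1 = 1 + v)
15*(S(-1, 1) + u(o(Z(0), -5), -2)) = 15*(1 + (1 - 2)) = 15*(1 - 1) = 15*0 = 0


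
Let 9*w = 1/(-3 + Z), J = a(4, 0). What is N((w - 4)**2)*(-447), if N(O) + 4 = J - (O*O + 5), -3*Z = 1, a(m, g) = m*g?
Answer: 33025683269/270000 ≈ 1.2232e+5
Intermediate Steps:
a(m, g) = g*m
Z = -1/3 (Z = -1/3*1 = -1/3 ≈ -0.33333)
J = 0 (J = 0*4 = 0)
w = -1/30 (w = 1/(9*(-3 - 1/3)) = 1/(9*(-10/3)) = (1/9)*(-3/10) = -1/30 ≈ -0.033333)
N(O) = -9 - O**2 (N(O) = -4 + (0 - (O*O + 5)) = -4 + (0 - (O**2 + 5)) = -4 + (0 - (5 + O**2)) = -4 + (0 + (-5 - O**2)) = -4 + (-5 - O**2) = -9 - O**2)
N((w - 4)**2)*(-447) = (-9 - ((-1/30 - 4)**2)**2)*(-447) = (-9 - ((-121/30)**2)**2)*(-447) = (-9 - (14641/900)**2)*(-447) = (-9 - 1*214358881/810000)*(-447) = (-9 - 214358881/810000)*(-447) = -221648881/810000*(-447) = 33025683269/270000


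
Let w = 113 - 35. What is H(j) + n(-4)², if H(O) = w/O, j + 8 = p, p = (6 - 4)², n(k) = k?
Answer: -7/2 ≈ -3.5000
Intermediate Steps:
p = 4 (p = 2² = 4)
j = -4 (j = -8 + 4 = -4)
w = 78
H(O) = 78/O
H(j) + n(-4)² = 78/(-4) + (-4)² = 78*(-¼) + 16 = -39/2 + 16 = -7/2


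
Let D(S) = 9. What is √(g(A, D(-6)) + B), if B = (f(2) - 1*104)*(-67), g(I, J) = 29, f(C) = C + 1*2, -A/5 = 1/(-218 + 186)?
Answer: √6729 ≈ 82.031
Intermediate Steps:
A = 5/32 (A = -5/(-218 + 186) = -5/(-32) = -5*(-1/32) = 5/32 ≈ 0.15625)
f(C) = 2 + C (f(C) = C + 2 = 2 + C)
B = 6700 (B = ((2 + 2) - 1*104)*(-67) = (4 - 104)*(-67) = -100*(-67) = 6700)
√(g(A, D(-6)) + B) = √(29 + 6700) = √6729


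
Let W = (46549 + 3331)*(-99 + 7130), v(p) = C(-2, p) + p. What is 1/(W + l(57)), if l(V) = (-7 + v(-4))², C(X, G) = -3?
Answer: 1/350706476 ≈ 2.8514e-9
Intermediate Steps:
v(p) = -3 + p
l(V) = 196 (l(V) = (-7 + (-3 - 4))² = (-7 - 7)² = (-14)² = 196)
W = 350706280 (W = 49880*7031 = 350706280)
1/(W + l(57)) = 1/(350706280 + 196) = 1/350706476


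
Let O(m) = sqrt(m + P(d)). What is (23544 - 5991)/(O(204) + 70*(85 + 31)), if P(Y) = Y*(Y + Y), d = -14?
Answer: 35632590/16483451 - 17553*sqrt(149)/32966902 ≈ 2.1552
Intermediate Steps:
P(Y) = 2*Y**2 (P(Y) = Y*(2*Y) = 2*Y**2)
O(m) = sqrt(392 + m) (O(m) = sqrt(m + 2*(-14)**2) = sqrt(m + 2*196) = sqrt(m + 392) = sqrt(392 + m))
(23544 - 5991)/(O(204) + 70*(85 + 31)) = (23544 - 5991)/(sqrt(392 + 204) + 70*(85 + 31)) = 17553/(sqrt(596) + 70*116) = 17553/(2*sqrt(149) + 8120) = 17553/(8120 + 2*sqrt(149))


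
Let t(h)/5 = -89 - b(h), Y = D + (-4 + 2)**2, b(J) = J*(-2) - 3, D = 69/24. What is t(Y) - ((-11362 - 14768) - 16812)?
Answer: 170323/4 ≈ 42581.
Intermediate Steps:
D = 23/8 (D = 69*(1/24) = 23/8 ≈ 2.8750)
b(J) = -3 - 2*J (b(J) = -2*J - 3 = -3 - 2*J)
Y = 55/8 (Y = 23/8 + (-4 + 2)**2 = 23/8 + (-2)**2 = 23/8 + 4 = 55/8 ≈ 6.8750)
t(h) = -430 + 10*h (t(h) = 5*(-89 - (-3 - 2*h)) = 5*(-89 + (3 + 2*h)) = 5*(-86 + 2*h) = -430 + 10*h)
t(Y) - ((-11362 - 14768) - 16812) = (-430 + 10*(55/8)) - ((-11362 - 14768) - 16812) = (-430 + 275/4) - (-26130 - 16812) = -1445/4 - 1*(-42942) = -1445/4 + 42942 = 170323/4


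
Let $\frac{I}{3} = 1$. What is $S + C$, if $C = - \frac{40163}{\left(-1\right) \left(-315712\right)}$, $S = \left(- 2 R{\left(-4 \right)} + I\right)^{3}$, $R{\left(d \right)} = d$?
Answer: $\frac{420172509}{315712} \approx 1330.9$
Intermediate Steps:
$I = 3$ ($I = 3 \cdot 1 = 3$)
$S = 1331$ ($S = \left(\left(-2\right) \left(-4\right) + 3\right)^{3} = \left(8 + 3\right)^{3} = 11^{3} = 1331$)
$C = - \frac{40163}{315712} \approx -0.12721$
$S + C = 1331 - \frac{40163}{315712} = \frac{420172509}{315712}$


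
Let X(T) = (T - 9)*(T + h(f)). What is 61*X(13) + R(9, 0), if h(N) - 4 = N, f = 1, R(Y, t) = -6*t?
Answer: 4392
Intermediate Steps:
h(N) = 4 + N
X(T) = (-9 + T)*(5 + T) (X(T) = (T - 9)*(T + (4 + 1)) = (-9 + T)*(T + 5) = (-9 + T)*(5 + T))
61*X(13) + R(9, 0) = 61*(-45 + 13² - 4*13) - 6*0 = 61*(-45 + 169 - 52) + 0 = 61*72 + 0 = 4392 + 0 = 4392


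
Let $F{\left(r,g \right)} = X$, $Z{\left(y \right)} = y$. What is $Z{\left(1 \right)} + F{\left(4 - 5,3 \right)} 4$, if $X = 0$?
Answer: $1$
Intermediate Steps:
$F{\left(r,g \right)} = 0$
$Z{\left(1 \right)} + F{\left(4 - 5,3 \right)} 4 = 1 + 0 \cdot 4 = 1 + 0 = 1$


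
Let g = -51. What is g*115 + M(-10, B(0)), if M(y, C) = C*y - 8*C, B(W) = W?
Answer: -5865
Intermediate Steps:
M(y, C) = -8*C + C*y
g*115 + M(-10, B(0)) = -51*115 + 0*(-8 - 10) = -5865 + 0*(-18) = -5865 + 0 = -5865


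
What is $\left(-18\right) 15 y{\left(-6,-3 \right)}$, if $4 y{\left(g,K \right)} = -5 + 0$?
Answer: $\frac{675}{2} \approx 337.5$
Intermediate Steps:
$y{\left(g,K \right)} = - \frac{5}{4}$ ($y{\left(g,K \right)} = \frac{-5 + 0}{4} = \frac{1}{4} \left(-5\right) = - \frac{5}{4}$)
$\left(-18\right) 15 y{\left(-6,-3 \right)} = \left(-18\right) 15 \left(- \frac{5}{4}\right) = \left(-270\right) \left(- \frac{5}{4}\right) = \frac{675}{2}$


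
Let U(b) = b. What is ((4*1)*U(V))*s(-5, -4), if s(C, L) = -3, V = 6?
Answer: -72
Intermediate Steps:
((4*1)*U(V))*s(-5, -4) = ((4*1)*6)*(-3) = (4*6)*(-3) = 24*(-3) = -72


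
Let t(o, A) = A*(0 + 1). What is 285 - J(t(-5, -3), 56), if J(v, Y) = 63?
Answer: 222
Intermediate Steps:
t(o, A) = A (t(o, A) = A*1 = A)
285 - J(t(-5, -3), 56) = 285 - 1*63 = 285 - 63 = 222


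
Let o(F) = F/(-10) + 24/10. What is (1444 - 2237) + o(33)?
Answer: -7939/10 ≈ -793.90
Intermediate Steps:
o(F) = 12/5 - F/10 (o(F) = F*(-⅒) + 24*(⅒) = -F/10 + 12/5 = 12/5 - F/10)
(1444 - 2237) + o(33) = (1444 - 2237) + (12/5 - ⅒*33) = -793 + (12/5 - 33/10) = -793 - 9/10 = -7939/10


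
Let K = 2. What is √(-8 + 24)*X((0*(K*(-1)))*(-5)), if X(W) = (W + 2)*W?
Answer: 0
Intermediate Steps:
X(W) = W*(2 + W) (X(W) = (2 + W)*W = W*(2 + W))
√(-8 + 24)*X((0*(K*(-1)))*(-5)) = √(-8 + 24)*(((0*(2*(-1)))*(-5))*(2 + (0*(2*(-1)))*(-5))) = √16*(((0*(-2))*(-5))*(2 + (0*(-2))*(-5))) = 4*((0*(-5))*(2 + 0*(-5))) = 4*(0*(2 + 0)) = 4*(0*2) = 4*0 = 0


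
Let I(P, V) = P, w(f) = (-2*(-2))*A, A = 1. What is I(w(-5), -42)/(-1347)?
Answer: -4/1347 ≈ -0.0029696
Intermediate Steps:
w(f) = 4 (w(f) = -2*(-2)*1 = 4*1 = 4)
I(w(-5), -42)/(-1347) = 4/(-1347) = 4*(-1/1347) = -4/1347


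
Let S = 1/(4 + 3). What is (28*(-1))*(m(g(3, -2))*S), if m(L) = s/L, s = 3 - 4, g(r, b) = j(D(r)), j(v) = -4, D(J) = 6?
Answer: -1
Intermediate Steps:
S = ⅐ (S = 1/7 = ⅐ ≈ 0.14286)
g(r, b) = -4
s = -1
m(L) = -1/L
(28*(-1))*(m(g(3, -2))*S) = (28*(-1))*(-1/(-4)*(⅐)) = -28*(-1*(-¼))/7 = -7/7 = -28*1/28 = -1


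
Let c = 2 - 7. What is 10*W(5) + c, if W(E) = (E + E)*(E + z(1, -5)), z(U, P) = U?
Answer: 595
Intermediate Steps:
c = -5
W(E) = 2*E*(1 + E) (W(E) = (E + E)*(E + 1) = (2*E)*(1 + E) = 2*E*(1 + E))
10*W(5) + c = 10*(2*5*(1 + 5)) - 5 = 10*(2*5*6) - 5 = 10*60 - 5 = 600 - 5 = 595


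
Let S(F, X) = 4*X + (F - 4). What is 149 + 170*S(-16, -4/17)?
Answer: -3411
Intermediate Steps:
S(F, X) = -4 + F + 4*X (S(F, X) = 4*X + (-4 + F) = -4 + F + 4*X)
149 + 170*S(-16, -4/17) = 149 + 170*(-4 - 16 + 4*(-4/17)) = 149 + 170*(-4 - 16 - 16/17) = 149 + 170*(-356/17) = 149 - 3560 = -3411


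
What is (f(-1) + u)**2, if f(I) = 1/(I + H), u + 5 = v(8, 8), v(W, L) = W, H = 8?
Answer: 484/49 ≈ 9.8775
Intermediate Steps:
u = 3 (u = -5 + 8 = 3)
f(I) = 1/(8 + I) (f(I) = 1/(I + 8) = 1/(8 + I))
(f(-1) + u)**2 = (1/(8 - 1) + 3)**2 = (1/7 + 3)**2 = (22/7)**2 = 484/49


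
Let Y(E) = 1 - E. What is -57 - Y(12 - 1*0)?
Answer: -46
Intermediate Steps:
-57 - Y(12 - 1*0) = -57 - (1 - (12 - 1*0)) = -57 - (1 - (12 + 0)) = -57 - (1 - 1*12) = -57 - (1 - 12) = -57 - 1*(-11) = -57 + 11 = -46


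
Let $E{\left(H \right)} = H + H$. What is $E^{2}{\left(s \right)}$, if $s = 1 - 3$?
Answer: $16$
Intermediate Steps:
$s = -2$
$E{\left(H \right)} = 2 H$
$E^{2}{\left(s \right)} = \left(2 \left(-2\right)\right)^{2} = \left(-4\right)^{2} = 16$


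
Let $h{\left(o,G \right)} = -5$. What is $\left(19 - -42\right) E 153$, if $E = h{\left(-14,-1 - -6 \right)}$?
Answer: $-46665$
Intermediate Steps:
$E = -5$
$\left(19 - -42\right) E 153 = \left(19 - -42\right) \left(-5\right) 153 = \left(19 + 42\right) \left(-5\right) 153 = 61 \left(-5\right) 153 = \left(-305\right) 153 = -46665$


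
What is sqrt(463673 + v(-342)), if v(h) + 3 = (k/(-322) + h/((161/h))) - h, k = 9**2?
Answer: sqrt(48185918942)/322 ≈ 681.72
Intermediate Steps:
k = 81
v(h) = -1047/322 - h + h**2/161 (v(h) = -3 + ((81/(-322) + h/((161/h))) - h) = -3 + ((81*(-1/322) + h*(h/161)) - h) = -3 + ((-81/322 + h**2/161) - h) = -3 + (-81/322 - h + h**2/161) = -1047/322 - h + h**2/161)
sqrt(463673 + v(-342)) = sqrt(463673 + (-1047/322 - 1*(-342) + (1/161)*(-342)**2)) = sqrt(463673 + (-1047/322 + 342 + (1/161)*116964)) = sqrt(463673 + (-1047/322 + 342 + 116964/161)) = sqrt(463673 + 343005/322) = sqrt(149645711/322) = sqrt(48185918942)/322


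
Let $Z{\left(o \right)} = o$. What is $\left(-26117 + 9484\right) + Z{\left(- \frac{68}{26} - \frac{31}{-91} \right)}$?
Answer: $- \frac{1513810}{91} \approx -16635.0$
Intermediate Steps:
$\left(-26117 + 9484\right) + Z{\left(- \frac{68}{26} - \frac{31}{-91} \right)} = \left(-26117 + 9484\right) - \left(- \frac{31}{91} + \frac{34}{13}\right) = -16633 - \frac{207}{91} = - \frac{1513810}{91}$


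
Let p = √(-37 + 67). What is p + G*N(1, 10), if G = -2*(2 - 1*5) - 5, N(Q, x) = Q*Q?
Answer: 1 + √30 ≈ 6.4772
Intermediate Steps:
N(Q, x) = Q²
p = √30 ≈ 5.4772
G = 1 (G = -2*(2 - 5) - 5 = -2*(-3) - 5 = 6 - 5 = 1)
p + G*N(1, 10) = √30 + 1*1² = √30 + 1*1 = √30 + 1 = 1 + √30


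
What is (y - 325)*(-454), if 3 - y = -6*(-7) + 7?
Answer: 168434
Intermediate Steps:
y = -46 (y = 3 - (-6*(-7) + 7) = 3 - (42 + 7) = 3 - 1*49 = 3 - 49 = -46)
(y - 325)*(-454) = (-46 - 325)*(-454) = -371*(-454) = 168434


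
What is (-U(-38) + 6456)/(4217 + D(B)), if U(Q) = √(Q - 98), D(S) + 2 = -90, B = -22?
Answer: 2152/1375 - 2*I*√34/4125 ≈ 1.5651 - 0.0028271*I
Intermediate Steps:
D(S) = -92 (D(S) = -2 - 90 = -92)
U(Q) = √(-98 + Q)
(-U(-38) + 6456)/(4217 + D(B)) = (-√(-98 - 38) + 6456)/(4217 - 92) = (-√(-136) + 6456)/4125 = (-2*I*√34 + 6456)*(1/4125) = (6456 - 2*I*√34)*(1/4125) = 2152/1375 - 2*I*√34/4125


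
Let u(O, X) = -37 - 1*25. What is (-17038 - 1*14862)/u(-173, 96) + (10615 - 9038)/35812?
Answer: 571250287/1110172 ≈ 514.56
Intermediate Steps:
u(O, X) = -62 (u(O, X) = -37 - 25 = -62)
(-17038 - 1*14862)/u(-173, 96) + (10615 - 9038)/35812 = (-17038 - 1*14862)/(-62) + (10615 - 9038)/35812 = (-17038 - 14862)*(-1/62) + 1577*(1/35812) = -31900*(-1/62) + 1577/35812 = 15950/31 + 1577/35812 = 571250287/1110172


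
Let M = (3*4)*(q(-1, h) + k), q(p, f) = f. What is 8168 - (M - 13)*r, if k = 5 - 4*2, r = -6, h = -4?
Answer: 7586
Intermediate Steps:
k = -3 (k = 5 - 8 = -3)
M = -84 (M = (3*4)*(-4 - 3) = 12*(-7) = -84)
8168 - (M - 13)*r = 8168 - (-84 - 13)*(-6) = 8168 - (-97)*(-6) = 8168 - 1*582 = 8168 - 582 = 7586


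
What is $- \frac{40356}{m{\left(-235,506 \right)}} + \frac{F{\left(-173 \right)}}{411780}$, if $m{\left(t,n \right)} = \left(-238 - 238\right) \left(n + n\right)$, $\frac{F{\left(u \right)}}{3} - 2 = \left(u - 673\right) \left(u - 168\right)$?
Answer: $\frac{9031712251}{4132486820} \approx 2.1855$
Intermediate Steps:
$F{\left(u \right)} = 6 + 3 \left(-673 + u\right) \left(-168 + u\right)$ ($F{\left(u \right)} = 6 + 3 \left(u - 673\right) \left(u - 168\right) = 6 + 3 \left(-673 + u\right) \left(-168 + u\right)$)
$m{\left(t,n \right)} = - 952 n$ ($m{\left(t,n \right)} = - 476 \cdot 2 n = - 952 n$)
$- \frac{40356}{m{\left(-235,506 \right)}} + \frac{F{\left(-173 \right)}}{411780} = - \frac{40356}{\left(-952\right) 506} + \frac{339198 - -436479 + 3 \left(-173\right)^{2}}{411780} = - \frac{40356}{-481712} + \left(339198 + 436479 + 3 \cdot 29929\right) \frac{1}{411780} = \left(-40356\right) \left(- \frac{1}{481712}\right) + \left(339198 + 436479 + 89787\right) \frac{1}{411780} = \frac{10089}{120428} + 865464 \cdot \frac{1}{411780} = \frac{10089}{120428} + \frac{72122}{34315} = \frac{9031712251}{4132486820}$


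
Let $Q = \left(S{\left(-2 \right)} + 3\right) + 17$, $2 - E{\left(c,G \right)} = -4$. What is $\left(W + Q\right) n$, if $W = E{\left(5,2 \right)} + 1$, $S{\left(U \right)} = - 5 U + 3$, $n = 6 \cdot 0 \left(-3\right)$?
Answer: $0$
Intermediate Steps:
$n = 0$ ($n = 0 \left(-3\right) = 0$)
$E{\left(c,G \right)} = 6$ ($E{\left(c,G \right)} = 2 - -4 = 2 + 4 = 6$)
$S{\left(U \right)} = 3 - 5 U$
$W = 7$ ($W = 6 + 1 = 7$)
$Q = 33$ ($Q = \left(\left(3 - -10\right) + 3\right) + 17 = \left(\left(3 + 10\right) + 3\right) + 17 = \left(13 + 3\right) + 17 = 16 + 17 = 33$)
$\left(W + Q\right) n = \left(7 + 33\right) 0 = 40 \cdot 0 = 0$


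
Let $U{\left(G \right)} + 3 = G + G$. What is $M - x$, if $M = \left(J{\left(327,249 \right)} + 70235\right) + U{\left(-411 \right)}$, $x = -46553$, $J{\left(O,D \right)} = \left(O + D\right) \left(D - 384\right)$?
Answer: $38203$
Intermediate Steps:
$J{\left(O,D \right)} = \left(-384 + D\right) \left(D + O\right)$ ($J{\left(O,D \right)} = \left(D + O\right) \left(-384 + D\right) = \left(-384 + D\right) \left(D + O\right)$)
$U{\left(G \right)} = -3 + 2 G$ ($U{\left(G \right)} = -3 + \left(G + G\right) = -3 + 2 G$)
$M = -8350$ ($M = \left(\left(249^{2} - 95616 - 125568 + 249 \cdot 327\right) + 70235\right) + \left(-3 + 2 \left(-411\right)\right) = \left(\left(62001 - 95616 - 125568 + 81423\right) + 70235\right) - 825 = \left(-77760 + 70235\right) - 825 = -7525 - 825 = -8350$)
$M - x = -8350 - -46553 = -8350 + 46553 = 38203$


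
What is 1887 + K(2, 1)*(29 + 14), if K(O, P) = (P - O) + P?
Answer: 1887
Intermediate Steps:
K(O, P) = -O + 2*P
1887 + K(2, 1)*(29 + 14) = 1887 + (-1*2 + 2*1)*(29 + 14) = 1887 + (-2 + 2)*43 = 1887 + 0*43 = 1887 + 0 = 1887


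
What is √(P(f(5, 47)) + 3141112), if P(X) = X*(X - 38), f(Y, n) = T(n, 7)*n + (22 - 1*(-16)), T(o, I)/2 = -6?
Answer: 4*√214861 ≈ 1854.1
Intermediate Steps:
T(o, I) = -12 (T(o, I) = 2*(-6) = -12)
f(Y, n) = 38 - 12*n (f(Y, n) = -12*n + (22 - 1*(-16)) = -12*n + (22 + 16) = -12*n + 38 = 38 - 12*n)
P(X) = X*(-38 + X)
√(P(f(5, 47)) + 3141112) = √((38 - 12*47)*(-38 + (38 - 12*47)) + 3141112) = √((38 - 564)*(-38 + (38 - 564)) + 3141112) = √(-526*(-38 - 526) + 3141112) = √(-526*(-564) + 3141112) = √(296664 + 3141112) = √3437776 = 4*√214861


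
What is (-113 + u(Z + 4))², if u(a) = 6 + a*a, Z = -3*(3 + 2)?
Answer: 196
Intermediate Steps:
Z = -15 (Z = -3*5 = -15)
u(a) = 6 + a²
(-113 + u(Z + 4))² = (-113 + (6 + (-15 + 4)²))² = (-113 + (6 + (-11)²))² = (-113 + (6 + 121))² = (-113 + 127)² = 14² = 196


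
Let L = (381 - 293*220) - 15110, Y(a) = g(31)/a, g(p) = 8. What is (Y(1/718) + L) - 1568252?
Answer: -1641697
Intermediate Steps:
Y(a) = 8/a
L = -79189 (L = (381 - 64460) - 15110 = -64079 - 15110 = -79189)
(Y(1/718) + L) - 1568252 = (8/(1/718) - 79189) - 1568252 = (8*718 - 79189) - 1568252 = (5744 - 79189) - 1568252 = -73445 - 1568252 = -1641697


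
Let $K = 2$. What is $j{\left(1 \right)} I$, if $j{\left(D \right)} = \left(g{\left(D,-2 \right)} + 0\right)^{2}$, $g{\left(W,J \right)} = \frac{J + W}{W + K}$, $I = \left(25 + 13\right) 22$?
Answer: $\frac{836}{9} \approx 92.889$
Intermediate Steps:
$I = 836$ ($I = 38 \cdot 22 = 836$)
$g{\left(W,J \right)} = \frac{J + W}{2 + W}$ ($g{\left(W,J \right)} = \frac{J + W}{W + 2} = \frac{J + W}{2 + W}$)
$j{\left(D \right)} = \frac{\left(-2 + D\right)^{2}}{\left(2 + D\right)^{2}}$ ($j{\left(D \right)} = \left(\frac{-2 + D}{2 + D} + 0\right)^{2} = \left(\frac{-2 + D}{2 + D}\right)^{2} = \frac{\left(-2 + D\right)^{2}}{\left(2 + D\right)^{2}}$)
$j{\left(1 \right)} I = \frac{\left(-2 + 1\right)^{2}}{\left(2 + 1\right)^{2}} \cdot 836 = \frac{\left(-1\right)^{2}}{9} \cdot 836 = 1 \cdot \frac{1}{9} \cdot 836 = \frac{1}{9} \cdot 836 = \frac{836}{9}$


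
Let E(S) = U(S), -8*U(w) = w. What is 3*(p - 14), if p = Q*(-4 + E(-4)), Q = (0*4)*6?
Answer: -42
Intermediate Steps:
U(w) = -w/8
E(S) = -S/8
Q = 0 (Q = 0*6 = 0)
p = 0 (p = 0*(-4 - ⅛*(-4)) = 0*(-4 + ½) = 0*(-7/2) = 0)
3*(p - 14) = 3*(0 - 14) = 3*(-14) = -42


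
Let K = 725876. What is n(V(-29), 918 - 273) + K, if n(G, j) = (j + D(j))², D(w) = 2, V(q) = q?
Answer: 1144485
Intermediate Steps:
n(G, j) = (2 + j)² (n(G, j) = (j + 2)² = (2 + j)²)
n(V(-29), 918 - 273) + K = (2 + (918 - 273))² + 725876 = (2 + 645)² + 725876 = 647² + 725876 = 418609 + 725876 = 1144485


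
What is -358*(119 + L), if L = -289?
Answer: 60860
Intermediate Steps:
-358*(119 + L) = -358*(119 - 289) = -358*(-170) = 60860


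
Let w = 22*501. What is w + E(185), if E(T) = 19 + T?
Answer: 11226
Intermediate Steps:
w = 11022
w + E(185) = 11022 + (19 + 185) = 11022 + 204 = 11226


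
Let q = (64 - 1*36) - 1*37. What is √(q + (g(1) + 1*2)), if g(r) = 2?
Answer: I*√5 ≈ 2.2361*I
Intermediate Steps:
q = -9 (q = (64 - 36) - 37 = 28 - 37 = -9)
√(q + (g(1) + 1*2)) = √(-9 + (2 + 1*2)) = √(-9 + (2 + 2)) = √(-9 + 4) = √(-5) = I*√5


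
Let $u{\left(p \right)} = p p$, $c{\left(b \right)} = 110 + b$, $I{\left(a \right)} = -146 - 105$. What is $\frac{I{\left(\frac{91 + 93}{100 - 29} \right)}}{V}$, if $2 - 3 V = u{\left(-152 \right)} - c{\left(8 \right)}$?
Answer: $\frac{753}{22984} \approx 0.032762$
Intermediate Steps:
$I{\left(a \right)} = -251$ ($I{\left(a \right)} = -146 - 105 = -251$)
$u{\left(p \right)} = p^{2}$
$V = - \frac{22984}{3}$ ($V = \frac{2}{3} - \frac{\left(-152\right)^{2} - \left(110 + 8\right)}{3} = \frac{2}{3} - \frac{23104 - 118}{3} = \frac{2}{3} - 7662 = - \frac{22984}{3} \approx -7661.3$)
$\frac{I{\left(\frac{91 + 93}{100 - 29} \right)}}{V} = - \frac{251}{- \frac{22984}{3}} = \left(-251\right) \left(- \frac{3}{22984}\right) = \frac{753}{22984}$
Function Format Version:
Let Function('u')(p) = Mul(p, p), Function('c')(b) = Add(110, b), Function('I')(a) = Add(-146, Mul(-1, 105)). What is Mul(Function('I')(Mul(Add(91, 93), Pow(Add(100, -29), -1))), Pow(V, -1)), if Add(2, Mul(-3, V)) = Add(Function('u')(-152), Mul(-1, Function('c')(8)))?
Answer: Rational(753, 22984) ≈ 0.032762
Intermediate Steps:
Function('I')(a) = -251 (Function('I')(a) = Add(-146, -105) = -251)
Function('u')(p) = Pow(p, 2)
V = Rational(-22984, 3) (V = Add(Rational(2, 3), Mul(Rational(-1, 3), Add(Pow(-152, 2), Mul(-1, Add(110, 8))))) = Add(Rational(2, 3), Mul(Rational(-1, 3), Add(23104, Mul(-1, 118)))) = Add(Rational(2, 3), Mul(Rational(-1, 3), Add(23104, -118))) = Add(Rational(2, 3), Mul(Rational(-1, 3), 22986)) = Add(Rational(2, 3), -7662) = Rational(-22984, 3) ≈ -7661.3)
Mul(Function('I')(Mul(Add(91, 93), Pow(Add(100, -29), -1))), Pow(V, -1)) = Mul(-251, Pow(Rational(-22984, 3), -1)) = Mul(-251, Rational(-3, 22984)) = Rational(753, 22984)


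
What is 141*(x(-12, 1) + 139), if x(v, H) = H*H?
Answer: 19740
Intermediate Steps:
x(v, H) = H²
141*(x(-12, 1) + 139) = 141*(1² + 139) = 141*(1 + 139) = 141*140 = 19740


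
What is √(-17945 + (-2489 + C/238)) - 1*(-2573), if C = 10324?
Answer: 2573 + 2*I*√72187899/119 ≈ 2573.0 + 142.8*I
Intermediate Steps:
√(-17945 + (-2489 + C/238)) - 1*(-2573) = √(-17945 + (-2489 + 10324/238)) - 1*(-2573) = √(-17945 + (-2489 + 10324*(1/238))) + 2573 = √(-17945 + (-2489 + 5162/119)) + 2573 = √(-17945 - 291029/119) + 2573 = √(-2426484/119) + 2573 = 2*I*√72187899/119 + 2573 = 2573 + 2*I*√72187899/119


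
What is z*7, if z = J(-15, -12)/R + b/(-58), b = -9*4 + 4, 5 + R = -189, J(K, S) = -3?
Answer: 22337/5626 ≈ 3.9703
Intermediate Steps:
R = -194 (R = -5 - 189 = -194)
b = -32 (b = -36 + 4 = -32)
z = 3191/5626 (z = -3/(-194) - 32/(-58) = -3*(-1/194) - 32*(-1/58) = 3/194 + 16/29 = 3191/5626 ≈ 0.56719)
z*7 = (3191/5626)*7 = 22337/5626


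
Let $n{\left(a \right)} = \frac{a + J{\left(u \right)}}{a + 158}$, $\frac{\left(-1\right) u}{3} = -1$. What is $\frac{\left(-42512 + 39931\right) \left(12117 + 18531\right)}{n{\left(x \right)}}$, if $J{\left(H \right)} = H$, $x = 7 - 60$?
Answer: $\frac{830576124}{5} \approx 1.6612 \cdot 10^{8}$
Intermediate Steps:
$u = 3$ ($u = \left(-3\right) \left(-1\right) = 3$)
$x = -53$
$n{\left(a \right)} = \frac{3 + a}{158 + a}$ ($n{\left(a \right)} = \frac{a + 3}{a + 158} = \frac{3 + a}{158 + a}$)
$\frac{\left(-42512 + 39931\right) \left(12117 + 18531\right)}{n{\left(x \right)}} = \frac{\left(-42512 + 39931\right) \left(12117 + 18531\right)}{\frac{1}{158 - 53} \left(3 - 53\right)} = \frac{\left(-2581\right) 30648}{\frac{1}{105} \left(-50\right)} = - \frac{79102488}{\frac{1}{105} \left(-50\right)} = - \frac{79102488}{- \frac{10}{21}} = \left(-79102488\right) \left(- \frac{21}{10}\right) = \frac{830576124}{5}$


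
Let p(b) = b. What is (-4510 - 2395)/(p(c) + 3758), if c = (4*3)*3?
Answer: -6905/3794 ≈ -1.8200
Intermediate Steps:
c = 36 (c = 12*3 = 36)
(-4510 - 2395)/(p(c) + 3758) = (-4510 - 2395)/(36 + 3758) = -6905/3794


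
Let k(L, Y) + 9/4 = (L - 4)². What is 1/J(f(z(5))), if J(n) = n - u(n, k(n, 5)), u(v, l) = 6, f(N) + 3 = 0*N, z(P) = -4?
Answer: -⅑ ≈ -0.11111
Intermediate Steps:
f(N) = -3 (f(N) = -3 + 0*N = -3 + 0 = -3)
k(L, Y) = -9/4 + (-4 + L)² (k(L, Y) = -9/4 + (L - 4)² = -9/4 + (-4 + L)²)
J(n) = -6 + n (J(n) = n - 1*6 = n - 6 = -6 + n)
1/J(f(z(5))) = 1/(-6 - 3) = 1/(-9) = -⅑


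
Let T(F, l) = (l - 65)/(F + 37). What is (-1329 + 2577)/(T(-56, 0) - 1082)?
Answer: -7904/6831 ≈ -1.1571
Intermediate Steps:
T(F, l) = (-65 + l)/(37 + F)
(-1329 + 2577)/(T(-56, 0) - 1082) = (-1329 + 2577)/((-65 + 0)/(37 - 56) - 1082) = 1248/(-65/(-19) - 1082) = 1248/(-1/19*(-65) - 1082) = 1248/(65/19 - 1082) = 1248/(-20493/19) = 1248*(-19/20493) = -7904/6831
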